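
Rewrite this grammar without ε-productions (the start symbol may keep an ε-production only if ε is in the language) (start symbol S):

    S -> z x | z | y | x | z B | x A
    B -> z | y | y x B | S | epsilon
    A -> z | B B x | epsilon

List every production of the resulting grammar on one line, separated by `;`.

S -> z x | z | y | x | z B | x A; B -> z | y | y x B | y x | S; A -> z | B B x | B x | x

Nullable nonterminals: {A, B}.
ε ∉ L(G), so no ε-production is kept.
Add the nullable-subset variants: B → y x B gives y x B | y x. A → B B x gives B B x | B x | x.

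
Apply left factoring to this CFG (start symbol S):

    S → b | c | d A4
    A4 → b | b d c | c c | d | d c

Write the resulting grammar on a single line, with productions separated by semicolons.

A4 has alternatives sharing prefix 'b': factor to A4 → b A4' with A4' → ε | d c.
A4 has alternatives sharing prefix 'd': factor to A4 → d A4'' with A4'' → ε | c.

S → b | c | d A4; A4 → c c | b A4' | d A4''; A4' → ε | d c; A4'' → ε | c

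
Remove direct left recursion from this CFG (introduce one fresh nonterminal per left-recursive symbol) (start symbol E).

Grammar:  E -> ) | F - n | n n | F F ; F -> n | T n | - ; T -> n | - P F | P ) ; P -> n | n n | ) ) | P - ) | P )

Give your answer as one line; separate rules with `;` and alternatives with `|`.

Directly left-recursive nonterminal: P.
For P: α = {- ), )}, β = {n, n n, ) )}. Rewrite as P → β P' and P' → α P' | ε.

E -> ) | F - n | n n | F F; F -> n | T n | -; T -> n | - P F | P ); P -> n P' | n n P' | ) ) P'; P' -> - ) P' | ) P' | ε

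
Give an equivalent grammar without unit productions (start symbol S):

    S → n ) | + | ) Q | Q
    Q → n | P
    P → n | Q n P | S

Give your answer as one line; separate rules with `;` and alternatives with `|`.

Unit pairs: P ⇒* {Q, S}; Q ⇒* {P, S}; S ⇒* {P, Q}.
Replace each nonterminal's rules with the union of the non-unit rules of every nonterminal it unit-derives.

S → n ) | + | ) Q | n | Q n P; Q → n ) | + | ) Q | n | Q n P; P → n ) | + | ) Q | n | Q n P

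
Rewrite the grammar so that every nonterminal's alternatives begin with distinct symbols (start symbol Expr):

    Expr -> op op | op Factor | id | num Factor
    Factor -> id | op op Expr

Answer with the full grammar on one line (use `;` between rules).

Expr -> id | num Factor | op Expr1; Factor -> id | op op Expr; Expr1 -> op | Factor

Expr has alternatives sharing prefix 'op': factor to Expr → op Expr1 with Expr1 → op | Factor.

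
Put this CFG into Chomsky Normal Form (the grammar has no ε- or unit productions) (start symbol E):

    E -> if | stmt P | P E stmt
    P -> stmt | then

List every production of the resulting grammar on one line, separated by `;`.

Introduce a nonterminal for each terminal appearing in a rule of length ≥ 2: X1 → stmt.
Binarize each right-hand side of length ≥ 3 by chaining fresh nonterminals (Y1, Y2, …): affected rules were E → P E X1.

E -> if | X1 P | P Y1; P -> stmt | then; X1 -> stmt; Y1 -> E X1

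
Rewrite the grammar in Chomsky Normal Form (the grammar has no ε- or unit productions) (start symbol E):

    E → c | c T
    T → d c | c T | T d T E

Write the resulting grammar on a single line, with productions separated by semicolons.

Introduce a nonterminal for each terminal appearing in a rule of length ≥ 2: X1 → c, X2 → d.
Binarize each right-hand side of length ≥ 3 by chaining fresh nonterminals (Y1, Y2, …): affected rules were T → T X2 T E.

E → c | X1 T; T → X2 X1 | X1 T | T Y1; X1 → c; X2 → d; Y1 → X2 Y2; Y2 → T E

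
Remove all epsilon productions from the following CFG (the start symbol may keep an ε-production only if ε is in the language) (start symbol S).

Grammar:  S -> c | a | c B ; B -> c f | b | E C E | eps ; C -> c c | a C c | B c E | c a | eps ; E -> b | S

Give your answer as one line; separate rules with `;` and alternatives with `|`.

S -> c | a | c B; B -> c f | b | E C E | E E; C -> c c | a C c | a c | B c E | c E | c a; E -> b | S

The nullable symbols are {B, C}.
ε ∉ L(G), so no ε-production is kept.
Add the nullable-subset variants: B → E C E gives E C E | E E. C → a C c gives a C c | a c. C → B c E gives B c E | c E.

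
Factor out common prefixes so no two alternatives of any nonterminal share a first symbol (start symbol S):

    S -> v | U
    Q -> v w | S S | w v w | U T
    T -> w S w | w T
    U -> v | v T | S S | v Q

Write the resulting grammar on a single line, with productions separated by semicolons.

T has alternatives sharing prefix 'w': factor to T → w T' with T' → S w | T.
U has alternatives sharing prefix 'v': factor to U → v U' with U' → ε | T | Q.

S -> v | U; Q -> v w | S S | w v w | U T; T -> w T'; U -> S S | v U'; T' -> S w | T; U' -> eps | T | Q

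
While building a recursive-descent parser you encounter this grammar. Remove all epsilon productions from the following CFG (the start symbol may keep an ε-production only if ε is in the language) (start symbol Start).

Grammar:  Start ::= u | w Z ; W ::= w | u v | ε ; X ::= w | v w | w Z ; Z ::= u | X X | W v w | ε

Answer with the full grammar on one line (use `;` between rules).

Start ::= u | w Z | w; W ::= w | u v; X ::= w | v w | w Z; Z ::= u | X X | W v w | v w

The nullable symbols are {W, Z}.
ε ∉ L(G), so no ε-production is kept.
Expand every rule over subsets of its nullable positions: Start → w Z gives w Z | w. Z → W v w gives W v w | v w.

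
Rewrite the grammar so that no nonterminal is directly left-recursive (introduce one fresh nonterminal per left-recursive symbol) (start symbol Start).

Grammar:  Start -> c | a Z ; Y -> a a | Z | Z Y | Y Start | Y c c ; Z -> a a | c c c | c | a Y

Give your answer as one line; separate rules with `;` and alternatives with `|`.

Y is directly left-recursive.
For Y: α = {Start, c c}, β = {a a, Z, Z Y}. Rewrite as Y → β Y1 and Y1 → α Y1 | ε.

Start -> c | a Z; Y -> a a Y1 | Z Y1 | Z Y Y1; Z -> a a | c c c | c | a Y; Y1 -> Start Y1 | c c Y1 | ε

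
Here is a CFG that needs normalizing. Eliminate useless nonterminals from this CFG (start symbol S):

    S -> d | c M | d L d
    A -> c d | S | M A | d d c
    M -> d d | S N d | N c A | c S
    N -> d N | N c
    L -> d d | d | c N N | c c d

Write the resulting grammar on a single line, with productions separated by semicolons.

S -> d | c M | d L d; M -> d d | c S; L -> d d | d | c c d

Generating nonterminals: {A, L, M, S}.
Reachable from S after that: {L, M, S}.
Removed useless symbols: {A, N} and every production mentioning them.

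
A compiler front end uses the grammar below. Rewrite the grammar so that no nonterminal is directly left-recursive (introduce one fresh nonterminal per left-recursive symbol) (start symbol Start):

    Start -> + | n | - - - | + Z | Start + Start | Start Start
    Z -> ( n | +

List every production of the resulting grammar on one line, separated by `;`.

Start is directly left-recursive.
For Start: α = {+ Start, Start}, β = {+, n, - - -, + Z}. Rewrite as Start → β Start1 and Start1 → α Start1 | ε.

Start -> + Start1 | n Start1 | - - - Start1 | + Z Start1; Z -> ( n | +; Start1 -> + Start Start1 | Start Start1 | ε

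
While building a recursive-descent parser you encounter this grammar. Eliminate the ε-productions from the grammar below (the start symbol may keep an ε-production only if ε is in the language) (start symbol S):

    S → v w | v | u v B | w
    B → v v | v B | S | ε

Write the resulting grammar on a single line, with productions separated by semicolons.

Nullable nonterminals: {B}.
ε ∉ L(G), so no ε-production is kept.
Expand every rule over subsets of its nullable positions: S → u v B gives u v B | u v. B → v B gives v B | v.

S → v w | v | u v B | u v | w; B → v v | v B | v | S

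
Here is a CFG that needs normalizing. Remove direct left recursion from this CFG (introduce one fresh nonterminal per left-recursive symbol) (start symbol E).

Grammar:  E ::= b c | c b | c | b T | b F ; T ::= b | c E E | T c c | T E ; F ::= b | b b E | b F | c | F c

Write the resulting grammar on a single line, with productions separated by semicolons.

Directly left-recursive nonterminals: T, F.
For T: α = {c c, E}, β = {b, c E E}. Rewrite as T → β T' and T' → α T' | ε.
For F: α = {c}, β = {b, b b E, b F, c}. Rewrite as F → β F' and F' → α F' | ε.

E ::= b c | c b | c | b T | b F; T ::= b T' | c E E T'; F ::= b F' | b b E F' | b F F' | c F'; T' ::= c c T' | E T' | ε; F' ::= c F' | ε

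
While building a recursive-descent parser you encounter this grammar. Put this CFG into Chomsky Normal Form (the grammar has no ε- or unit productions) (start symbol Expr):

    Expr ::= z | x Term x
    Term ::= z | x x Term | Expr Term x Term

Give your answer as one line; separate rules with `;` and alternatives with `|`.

Introduce a nonterminal for each terminal appearing in a rule of length ≥ 2: X1 → x.
Binarize each right-hand side of length ≥ 3 by chaining fresh nonterminals (Y1, Y2, …): affected rules were Expr → X1 Term X1; Term → X1 X1 Term; Term → Expr Term X1 Term.

Expr ::= z | X1 Y1; Term ::= z | X1 Y2 | Expr Y3; X1 ::= x; Y1 ::= Term X1; Y2 ::= X1 Term; Y3 ::= Term Y4; Y4 ::= X1 Term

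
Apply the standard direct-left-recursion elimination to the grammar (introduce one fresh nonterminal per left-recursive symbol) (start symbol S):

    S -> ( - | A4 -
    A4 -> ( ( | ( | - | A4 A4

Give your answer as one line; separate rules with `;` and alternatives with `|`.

S -> ( - | A4 -; A4 -> ( ( A4' | ( A4' | - A4'; A4' -> A4 A4' | epsilon

Directly left-recursive nonterminal: A4.
For A4: α = {A4}, β = {( (, (, -}. Rewrite as A4 → β A4' and A4' → α A4' | ε.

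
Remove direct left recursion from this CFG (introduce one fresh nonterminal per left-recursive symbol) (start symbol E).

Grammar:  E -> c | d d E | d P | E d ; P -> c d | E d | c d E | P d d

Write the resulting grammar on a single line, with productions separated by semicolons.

E -> c E' | d d E E' | d P E'; P -> c d P' | E d P' | c d E P'; E' -> d E' | eps; P' -> d d P' | eps

E, P are directly left-recursive.
For E: α = {d}, β = {c, d d E, d P}. Rewrite as E → β E' and E' → α E' | ε.
For P: α = {d d}, β = {c d, E d, c d E}. Rewrite as P → β P' and P' → α P' | ε.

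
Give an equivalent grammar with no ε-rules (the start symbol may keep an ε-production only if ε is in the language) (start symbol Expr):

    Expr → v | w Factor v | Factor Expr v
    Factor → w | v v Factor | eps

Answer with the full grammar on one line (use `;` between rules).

Nullable set = {Factor}.
ε ∉ L(G), so no ε-production is kept.
Expand every rule over subsets of its nullable positions: Expr → w Factor v gives w Factor v | w v. Expr → Factor Expr v gives Factor Expr v | Expr v. Factor → v v Factor gives v v Factor | v v.

Expr → v | w Factor v | w v | Factor Expr v | Expr v; Factor → w | v v Factor | v v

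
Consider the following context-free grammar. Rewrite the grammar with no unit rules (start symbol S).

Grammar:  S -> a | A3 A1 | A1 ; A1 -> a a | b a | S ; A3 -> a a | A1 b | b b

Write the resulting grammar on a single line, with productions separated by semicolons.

Unit pairs: A1 ⇒* {S}; S ⇒* {A1}.
For each unit pair (A, B), copy every non-unit production of B to A, then drop all unit productions.

S -> a a | b a | a | A3 A1; A1 -> a a | b a | a | A3 A1; A3 -> a a | A1 b | b b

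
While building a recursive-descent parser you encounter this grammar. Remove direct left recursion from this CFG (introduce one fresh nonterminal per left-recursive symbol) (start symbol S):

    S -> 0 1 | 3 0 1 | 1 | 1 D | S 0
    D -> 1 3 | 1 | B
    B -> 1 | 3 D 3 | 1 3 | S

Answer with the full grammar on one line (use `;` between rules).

S is directly left-recursive.
For S: α = {0}, β = {0 1, 3 0 1, 1, 1 D}. Rewrite as S → β S' and S' → α S' | ε.

S -> 0 1 S' | 3 0 1 S' | 1 S' | 1 D S'; D -> 1 3 | 1 | B; B -> 1 | 3 D 3 | 1 3 | S; S' -> 0 S' | epsilon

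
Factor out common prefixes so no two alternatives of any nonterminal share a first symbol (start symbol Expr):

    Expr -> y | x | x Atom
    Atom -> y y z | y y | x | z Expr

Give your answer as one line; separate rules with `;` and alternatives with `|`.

Expr -> y | x Expr1; Atom -> x | z Expr | y y Atom1; Expr1 -> ε | Atom; Atom1 -> z | ε

Expr has alternatives sharing prefix 'x': factor to Expr → x Expr1 with Expr1 → ε | Atom.
Atom has alternatives sharing prefix 'y y': factor to Atom → y y Atom1 with Atom1 → z | ε.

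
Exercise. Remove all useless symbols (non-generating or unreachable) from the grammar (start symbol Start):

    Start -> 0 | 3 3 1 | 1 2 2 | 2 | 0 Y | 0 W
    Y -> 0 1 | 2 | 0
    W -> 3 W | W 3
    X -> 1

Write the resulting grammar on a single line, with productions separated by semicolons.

Generating nonterminals: {Start, X, Y}.
Reachable from Start after that: {Start, Y}.
Removed useless symbols: {W, X} and every production mentioning them.

Start -> 0 | 3 3 1 | 1 2 2 | 2 | 0 Y; Y -> 0 1 | 2 | 0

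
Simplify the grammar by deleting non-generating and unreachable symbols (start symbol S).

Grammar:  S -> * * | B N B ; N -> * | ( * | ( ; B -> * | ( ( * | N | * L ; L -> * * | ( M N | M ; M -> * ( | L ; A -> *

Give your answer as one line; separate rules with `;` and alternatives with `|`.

Generating nonterminals: {A, B, L, M, N, S}.
Reachable from S after that: {B, L, M, N, S}.
Removed useless symbols: {A} and every production mentioning them.

S -> * * | B N B; N -> * | ( * | (; B -> * | ( ( * | N | * L; L -> * * | ( M N | M; M -> * ( | L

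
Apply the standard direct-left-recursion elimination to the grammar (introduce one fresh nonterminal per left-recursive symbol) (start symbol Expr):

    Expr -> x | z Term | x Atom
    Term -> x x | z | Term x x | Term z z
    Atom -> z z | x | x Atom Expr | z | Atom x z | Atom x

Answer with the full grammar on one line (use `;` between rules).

Term, Atom are directly left-recursive.
For Term: α = {x x, z z}, β = {x x, z}. Rewrite as Term → β Term1 and Term1 → α Term1 | ε.
For Atom: α = {x z, x}, β = {z z, x, x Atom Expr, z}. Rewrite as Atom → β Atom1 and Atom1 → α Atom1 | ε.

Expr -> x | z Term | x Atom; Term -> x x Term1 | z Term1; Atom -> z z Atom1 | x Atom1 | x Atom Expr Atom1 | z Atom1; Term1 -> x x Term1 | z z Term1 | ε; Atom1 -> x z Atom1 | x Atom1 | ε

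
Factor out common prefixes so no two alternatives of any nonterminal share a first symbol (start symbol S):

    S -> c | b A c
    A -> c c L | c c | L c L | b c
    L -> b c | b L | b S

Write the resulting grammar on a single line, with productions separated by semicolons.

A has alternatives sharing prefix 'c c': factor to A → c c A' with A' → L | ε.
L has alternatives sharing prefix 'b': factor to L → b L' with L' → c | L | S.

S -> c | b A c; A -> L c L | b c | c c A'; L -> b L'; A' -> L | ε; L' -> c | L | S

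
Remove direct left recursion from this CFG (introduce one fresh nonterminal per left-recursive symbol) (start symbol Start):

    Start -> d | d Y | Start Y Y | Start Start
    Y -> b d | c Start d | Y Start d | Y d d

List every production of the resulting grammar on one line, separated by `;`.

Directly left-recursive nonterminals: Start, Y.
For Start: α = {Y Y, Start}, β = {d, d Y}. Rewrite as Start → β Start1 and Start1 → α Start1 | ε.
For Y: α = {Start d, d d}, β = {b d, c Start d}. Rewrite as Y → β Y1 and Y1 → α Y1 | ε.

Start -> d Start1 | d Y Start1; Y -> b d Y1 | c Start d Y1; Start1 -> Y Y Start1 | Start Start1 | epsilon; Y1 -> Start d Y1 | d d Y1 | epsilon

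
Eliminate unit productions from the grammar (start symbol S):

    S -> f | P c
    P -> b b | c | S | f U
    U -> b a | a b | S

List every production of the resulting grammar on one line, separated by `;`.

S -> f | P c; P -> f | P c | b b | c | f U; U -> b a | a b | f | P c

Unit pairs: P ⇒* {S}; U ⇒* {S}.
Replace each nonterminal's rules with the union of the non-unit rules of every nonterminal it unit-derives.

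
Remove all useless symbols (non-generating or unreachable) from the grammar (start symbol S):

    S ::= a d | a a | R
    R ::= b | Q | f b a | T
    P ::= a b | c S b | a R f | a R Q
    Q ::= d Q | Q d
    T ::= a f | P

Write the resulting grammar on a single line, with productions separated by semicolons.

Generating nonterminals: {P, R, S, T}.
Reachable from S after that: {P, R, S, T}.
Removed useless symbols: {Q} and every production mentioning them.

S ::= a d | a a | R; R ::= b | f b a | T; P ::= a b | c S b | a R f; T ::= a f | P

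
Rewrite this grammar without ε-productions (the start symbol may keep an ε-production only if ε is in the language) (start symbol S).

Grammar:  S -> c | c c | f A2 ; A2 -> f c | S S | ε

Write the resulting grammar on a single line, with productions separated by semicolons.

Nullable nonterminals: {A2}.
ε ∉ L(G), so no ε-production is kept.
For each production, add variants omitting each subset of nullable occurrences: S → f A2 gives f A2 | f.

S -> c | c c | f A2 | f; A2 -> f c | S S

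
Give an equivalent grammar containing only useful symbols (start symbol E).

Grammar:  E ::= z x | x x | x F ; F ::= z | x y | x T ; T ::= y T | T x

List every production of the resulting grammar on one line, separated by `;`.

E ::= z x | x x | x F; F ::= z | x y

Generating nonterminals: {E, F}.
Reachable from E after that: {E, F}.
Removed useless symbols: {T} and every production mentioning them.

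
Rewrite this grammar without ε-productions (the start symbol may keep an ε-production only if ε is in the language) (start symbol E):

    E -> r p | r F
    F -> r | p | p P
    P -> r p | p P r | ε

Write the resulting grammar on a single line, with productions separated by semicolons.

E -> r p | r F; F -> r | p | p P; P -> r p | p P r | p r

Nullable nonterminals: {P}.
ε ∉ L(G), so no ε-production is kept.
For each production, add variants omitting each subset of nullable occurrences: P → p P r gives p P r | p r.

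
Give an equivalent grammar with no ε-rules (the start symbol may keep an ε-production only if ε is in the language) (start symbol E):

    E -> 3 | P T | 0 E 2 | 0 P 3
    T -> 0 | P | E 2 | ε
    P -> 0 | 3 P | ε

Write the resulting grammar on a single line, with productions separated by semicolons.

The nullable symbols are {E, P, T}.
ε ∈ L(G) since E is nullable, so keep E → ε.
For each production, add variants omitting each subset of nullable occurrences: E → P T gives P T | P | T. E → 0 E 2 gives 0 E 2 | 0 2. E → 0 P 3 gives 0 P 3 | 0 3. T → E 2 gives E 2 | 2.

E -> 3 | P T | P | T | 0 E 2 | 0 2 | 0 P 3 | 0 3 | ε; T -> 0 | P | E 2 | 2; P -> 0 | 3 P | 3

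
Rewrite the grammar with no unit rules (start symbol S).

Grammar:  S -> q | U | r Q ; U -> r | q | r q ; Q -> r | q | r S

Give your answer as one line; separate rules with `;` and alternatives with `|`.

S -> r | q | r q | r Q; U -> r | q | r q; Q -> r | q | r S

Unit pairs: S ⇒* {U}.
For each unit pair (A, B), copy every non-unit production of B to A, then drop all unit productions.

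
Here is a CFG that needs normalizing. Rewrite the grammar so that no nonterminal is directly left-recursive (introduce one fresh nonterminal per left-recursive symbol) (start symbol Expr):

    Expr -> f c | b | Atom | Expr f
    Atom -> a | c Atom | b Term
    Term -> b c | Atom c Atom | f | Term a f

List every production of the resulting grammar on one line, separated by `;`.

Left recursion appears on Expr, Term.
For Expr: α = {f}, β = {f c, b, Atom}. Rewrite as Expr → β Expr1 and Expr1 → α Expr1 | ε.
For Term: α = {a f}, β = {b c, Atom c Atom, f}. Rewrite as Term → β Term1 and Term1 → α Term1 | ε.

Expr -> f c Expr1 | b Expr1 | Atom Expr1; Atom -> a | c Atom | b Term; Term -> b c Term1 | Atom c Atom Term1 | f Term1; Expr1 -> f Expr1 | epsilon; Term1 -> a f Term1 | epsilon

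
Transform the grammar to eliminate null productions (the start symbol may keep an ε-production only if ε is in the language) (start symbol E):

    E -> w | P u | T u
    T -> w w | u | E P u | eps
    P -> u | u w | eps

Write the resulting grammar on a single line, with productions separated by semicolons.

E -> w | P u | u | T u; T -> w w | u | E P u | E u; P -> u | u w

Nullable nonterminals: {P, T}.
ε ∉ L(G), so no ε-production is kept.
Expand every rule over subsets of its nullable positions: E → P u gives P u | u. T → E P u gives E P u | E u.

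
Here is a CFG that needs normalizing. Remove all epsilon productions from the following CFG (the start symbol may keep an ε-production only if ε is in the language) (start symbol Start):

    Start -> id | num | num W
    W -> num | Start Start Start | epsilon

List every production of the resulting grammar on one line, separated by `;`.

Nullable nonterminals: {W}.
ε ∉ L(G), so no ε-production is kept.

Start -> id | num | num W; W -> num | Start Start Start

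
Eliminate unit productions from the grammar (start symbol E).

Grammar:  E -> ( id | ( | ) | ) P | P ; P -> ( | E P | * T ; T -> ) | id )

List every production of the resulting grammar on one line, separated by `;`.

E -> ( id | ( | ) | ) P | E P | * T; P -> ( | E P | * T; T -> ) | id )

Unit pairs: E ⇒* {P}.
For each unit pair (A, B), copy every non-unit production of B to A, then drop all unit productions.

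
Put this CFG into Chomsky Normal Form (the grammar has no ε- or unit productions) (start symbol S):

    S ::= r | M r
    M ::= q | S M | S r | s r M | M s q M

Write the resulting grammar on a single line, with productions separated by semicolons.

S ::= r | M X1; M ::= q | S M | S X1 | X2 Y1 | M Y2; X1 ::= r; X2 ::= s; X3 ::= q; Y1 ::= X1 M; Y2 ::= X2 Y3; Y3 ::= X3 M

Introduce a nonterminal for each terminal appearing in a rule of length ≥ 2: X1 → r, X2 → s, X3 → q.
Binarize each right-hand side of length ≥ 3 by chaining fresh nonterminals (Y1, Y2, …): affected rules were M → X2 X1 M; M → M X2 X3 M.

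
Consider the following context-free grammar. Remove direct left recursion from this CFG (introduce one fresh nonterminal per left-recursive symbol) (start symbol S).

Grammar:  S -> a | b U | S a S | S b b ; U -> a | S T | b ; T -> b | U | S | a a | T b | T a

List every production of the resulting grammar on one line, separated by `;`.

Left recursion appears on S, T.
For S: α = {a S, b b}, β = {a, b U}. Rewrite as S → β S' and S' → α S' | ε.
For T: α = {b, a}, β = {b, U, S, a a}. Rewrite as T → β T' and T' → α T' | ε.

S -> a S' | b U S'; U -> a | S T | b; T -> b T' | U T' | S T' | a a T'; S' -> a S S' | b b S' | ε; T' -> b T' | a T' | ε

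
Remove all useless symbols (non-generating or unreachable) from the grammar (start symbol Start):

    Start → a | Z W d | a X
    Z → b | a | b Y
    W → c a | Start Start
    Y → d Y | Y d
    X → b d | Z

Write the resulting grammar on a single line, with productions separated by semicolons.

Generating nonterminals: {Start, W, X, Z}.
Reachable from Start after that: {Start, W, X, Z}.
Removed useless symbols: {Y} and every production mentioning them.

Start → a | Z W d | a X; Z → b | a; W → c a | Start Start; X → b d | Z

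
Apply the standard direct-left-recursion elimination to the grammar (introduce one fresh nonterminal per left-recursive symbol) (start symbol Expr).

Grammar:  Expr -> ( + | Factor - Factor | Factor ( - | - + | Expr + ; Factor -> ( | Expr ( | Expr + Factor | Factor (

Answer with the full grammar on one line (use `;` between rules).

Expr -> ( + Expr1 | Factor - Factor Expr1 | Factor ( - Expr1 | - + Expr1; Factor -> ( Factor1 | Expr ( Factor1 | Expr + Factor Factor1; Expr1 -> + Expr1 | ε; Factor1 -> ( Factor1 | ε

Expr, Factor are directly left-recursive.
For Expr: α = {+}, β = {( +, Factor - Factor, Factor ( -, - +}. Rewrite as Expr → β Expr1 and Expr1 → α Expr1 | ε.
For Factor: α = {(}, β = {(, Expr (, Expr + Factor}. Rewrite as Factor → β Factor1 and Factor1 → α Factor1 | ε.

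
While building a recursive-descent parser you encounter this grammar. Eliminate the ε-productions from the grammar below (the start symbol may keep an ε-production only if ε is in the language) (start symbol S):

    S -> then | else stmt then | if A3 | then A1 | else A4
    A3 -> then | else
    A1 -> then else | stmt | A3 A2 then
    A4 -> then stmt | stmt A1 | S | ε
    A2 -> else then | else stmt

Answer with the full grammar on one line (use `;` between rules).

S -> then | else stmt then | if A3 | then A1 | else A4 | else; A3 -> then | else; A1 -> then else | stmt | A3 A2 then; A4 -> then stmt | stmt A1 | S; A2 -> else then | else stmt

Nullable set = {A4}.
ε ∉ L(G), so no ε-production is kept.
Add the nullable-subset variants: S → else A4 gives else A4 | else.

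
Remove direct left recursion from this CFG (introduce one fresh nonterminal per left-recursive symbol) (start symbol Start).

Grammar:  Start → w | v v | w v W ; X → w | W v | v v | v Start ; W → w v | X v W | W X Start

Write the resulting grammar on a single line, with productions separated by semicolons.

Start → w | v v | w v W; X → w | W v | v v | v Start; W → w v W1 | X v W W1; W1 → X Start W1 | ε

Left recursion appears on W.
For W: α = {X Start}, β = {w v, X v W}. Rewrite as W → β W1 and W1 → α W1 | ε.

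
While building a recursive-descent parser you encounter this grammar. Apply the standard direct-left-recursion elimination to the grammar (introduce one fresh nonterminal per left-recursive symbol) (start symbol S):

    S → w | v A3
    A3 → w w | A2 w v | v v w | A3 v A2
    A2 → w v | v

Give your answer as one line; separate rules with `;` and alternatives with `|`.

Directly left-recursive nonterminal: A3.
For A3: α = {v A2}, β = {w w, A2 w v, v v w}. Rewrite as A3 → β A3' and A3' → α A3' | ε.

S → w | v A3; A3 → w w A3' | A2 w v A3' | v v w A3'; A2 → w v | v; A3' → v A2 A3' | epsilon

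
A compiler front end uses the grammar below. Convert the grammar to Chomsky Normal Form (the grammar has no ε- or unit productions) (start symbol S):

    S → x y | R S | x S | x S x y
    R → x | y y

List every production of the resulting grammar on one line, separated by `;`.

Introduce a nonterminal for each terminal appearing in a rule of length ≥ 2: X1 → x, X2 → y.
Binarize each right-hand side of length ≥ 3 by chaining fresh nonterminals (Y1, Y2, …): affected rules were S → X1 S X1 X2.

S → X1 X2 | R S | X1 S | X1 Y1; R → x | X2 X2; X1 → x; X2 → y; Y1 → S Y2; Y2 → X1 X2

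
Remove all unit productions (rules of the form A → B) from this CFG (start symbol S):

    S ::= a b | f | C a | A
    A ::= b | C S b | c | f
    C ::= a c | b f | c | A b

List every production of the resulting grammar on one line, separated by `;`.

S ::= a b | f | C a | b | C S b | c; A ::= b | C S b | c | f; C ::= a c | b f | c | A b

Unit pairs: S ⇒* {A}.
For every A with A ⇒* B via unit rules, add B's non-unit alternatives to A; then delete every rule of the form X → Y.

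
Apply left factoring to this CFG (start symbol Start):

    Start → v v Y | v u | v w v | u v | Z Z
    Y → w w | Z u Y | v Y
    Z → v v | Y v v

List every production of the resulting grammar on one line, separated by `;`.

Start → u v | Z Z | v Start1; Y → w w | Z u Y | v Y; Z → v v | Y v v; Start1 → v Y | u | w v

Start has alternatives sharing prefix 'v': factor to Start → v Start1 with Start1 → v Y | u | w v.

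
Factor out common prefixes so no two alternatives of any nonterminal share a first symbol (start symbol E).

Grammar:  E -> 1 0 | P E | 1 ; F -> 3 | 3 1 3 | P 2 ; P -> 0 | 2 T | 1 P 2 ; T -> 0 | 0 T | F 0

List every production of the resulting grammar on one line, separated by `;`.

E has alternatives sharing prefix '1': factor to E → 1 E' with E' → 0 | ε.
F has alternatives sharing prefix '3': factor to F → 3 F' with F' → ε | 1 3.
T has alternatives sharing prefix '0': factor to T → 0 T' with T' → ε | T.

E -> P E | 1 E'; F -> P 2 | 3 F'; P -> 0 | 2 T | 1 P 2; T -> F 0 | 0 T'; E' -> 0 | ε; F' -> ε | 1 3; T' -> ε | T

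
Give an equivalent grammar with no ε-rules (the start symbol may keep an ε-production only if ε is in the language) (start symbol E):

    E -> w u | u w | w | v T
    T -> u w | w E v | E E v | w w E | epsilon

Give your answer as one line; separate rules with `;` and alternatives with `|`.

E -> w u | u w | w | v T | v; T -> u w | w E v | E E v | w w E

Nullable set = {T}.
ε ∉ L(G), so no ε-production is kept.
For each production, add variants omitting each subset of nullable occurrences: E → v T gives v T | v.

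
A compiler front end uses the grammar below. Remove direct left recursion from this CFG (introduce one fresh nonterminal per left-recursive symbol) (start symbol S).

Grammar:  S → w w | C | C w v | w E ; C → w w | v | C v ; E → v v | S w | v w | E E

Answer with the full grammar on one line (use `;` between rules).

S → w w | C | C w v | w E; C → w w C' | v C'; E → v v E' | S w E' | v w E'; C' → v C' | epsilon; E' → E E' | epsilon

C, E are directly left-recursive.
For C: α = {v}, β = {w w, v}. Rewrite as C → β C' and C' → α C' | ε.
For E: α = {E}, β = {v v, S w, v w}. Rewrite as E → β E' and E' → α E' | ε.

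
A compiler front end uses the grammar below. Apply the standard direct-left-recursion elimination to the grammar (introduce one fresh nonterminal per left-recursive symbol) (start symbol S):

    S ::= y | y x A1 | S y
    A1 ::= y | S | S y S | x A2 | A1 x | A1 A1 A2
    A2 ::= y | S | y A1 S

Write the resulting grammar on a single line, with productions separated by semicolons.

Left recursion appears on S, A1.
For S: α = {y}, β = {y, y x A1}. Rewrite as S → β S' and S' → α S' | ε.
For A1: α = {x, A1 A2}, β = {y, S, S y S, x A2}. Rewrite as A1 → β A1' and A1' → α A1' | ε.

S ::= y S' | y x A1 S'; A1 ::= y A1' | S A1' | S y S A1' | x A2 A1'; A2 ::= y | S | y A1 S; S' ::= y S' | ε; A1' ::= x A1' | A1 A2 A1' | ε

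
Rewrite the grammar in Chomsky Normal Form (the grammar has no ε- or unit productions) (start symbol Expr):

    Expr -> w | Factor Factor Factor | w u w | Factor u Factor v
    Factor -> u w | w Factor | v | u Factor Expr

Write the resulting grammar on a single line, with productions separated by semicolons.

Expr -> w | Factor Y1 | X1 Y2 | Factor Y3; Factor -> X2 X1 | X1 Factor | v | X2 Y5; X1 -> w; X2 -> u; X3 -> v; Y1 -> Factor Factor; Y2 -> X2 X1; Y3 -> X2 Y4; Y4 -> Factor X3; Y5 -> Factor Expr

Introduce a nonterminal for each terminal appearing in a rule of length ≥ 2: X1 → w, X2 → u, X3 → v.
Binarize each right-hand side of length ≥ 3 by chaining fresh nonterminals (Y1, Y2, …): affected rules were Expr → Factor Factor Factor; Expr → X1 X2 X1; Expr → Factor X2 Factor X3; Factor → X2 Factor Expr.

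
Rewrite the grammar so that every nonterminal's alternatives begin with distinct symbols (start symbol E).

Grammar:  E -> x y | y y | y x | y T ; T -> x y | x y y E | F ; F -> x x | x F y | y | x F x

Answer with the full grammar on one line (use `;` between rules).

E has alternatives sharing prefix 'y': factor to E → y E' with E' → y | x | T.
T has alternatives sharing prefix 'x y': factor to T → x y T' with T' → ε | y E.
F has alternatives sharing prefix 'x': factor to F → x F' with F' → x | F y | F x.
F' has alternatives sharing prefix 'F': factor to F' → F F'' with F'' → y | x.

E -> x y | y E'; T -> F | x y T'; F -> y | x F'; E' -> y | x | T; T' -> eps | y E; F' -> x | F F''; F'' -> y | x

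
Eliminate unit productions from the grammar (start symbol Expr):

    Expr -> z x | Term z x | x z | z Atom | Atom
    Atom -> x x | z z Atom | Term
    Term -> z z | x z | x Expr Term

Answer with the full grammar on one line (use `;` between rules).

Expr -> z z | x z | x Expr Term | x x | z z Atom | z x | Term z x | z Atom; Atom -> z z | x z | x Expr Term | x x | z z Atom; Term -> z z | x z | x Expr Term

Unit pairs: Atom ⇒* {Term}; Expr ⇒* {Atom, Term}.
For every A with A ⇒* B via unit rules, add B's non-unit alternatives to A; then delete every rule of the form X → Y.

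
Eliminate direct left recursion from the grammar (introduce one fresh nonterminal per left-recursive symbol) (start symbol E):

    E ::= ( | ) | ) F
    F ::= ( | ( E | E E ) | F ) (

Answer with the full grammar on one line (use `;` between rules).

E ::= ( | ) | ) F; F ::= ( F' | ( E F' | E E ) F'; F' ::= ) ( F' | ε

Directly left-recursive nonterminal: F.
For F: α = {) (}, β = {(, ( E, E E )}. Rewrite as F → β F' and F' → α F' | ε.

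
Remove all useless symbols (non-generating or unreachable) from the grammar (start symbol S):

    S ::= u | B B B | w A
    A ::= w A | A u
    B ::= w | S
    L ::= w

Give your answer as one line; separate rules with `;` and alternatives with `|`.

S ::= u | B B B; B ::= w | S

Generating nonterminals: {B, L, S}.
Reachable from S after that: {B, S}.
Removed useless symbols: {A, L} and every production mentioning them.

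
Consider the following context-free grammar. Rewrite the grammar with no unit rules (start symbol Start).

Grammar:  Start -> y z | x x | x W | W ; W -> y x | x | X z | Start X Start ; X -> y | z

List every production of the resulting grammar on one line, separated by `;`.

Start -> y z | x x | x W | y x | x | X z | Start X Start; W -> y x | x | X z | Start X Start; X -> y | z

Unit pairs: Start ⇒* {W}.
For each unit pair (A, B), copy every non-unit production of B to A, then drop all unit productions.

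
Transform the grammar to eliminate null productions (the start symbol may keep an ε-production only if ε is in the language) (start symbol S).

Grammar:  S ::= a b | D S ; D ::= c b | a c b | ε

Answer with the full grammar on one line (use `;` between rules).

S ::= a b | D S; D ::= c b | a c b

Nullable set = {D}.
ε ∉ L(G), so no ε-production is kept.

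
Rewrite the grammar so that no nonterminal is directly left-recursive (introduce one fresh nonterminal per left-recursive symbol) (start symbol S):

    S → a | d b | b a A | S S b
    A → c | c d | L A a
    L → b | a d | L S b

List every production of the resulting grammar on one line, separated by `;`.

Directly left-recursive nonterminals: S, L.
For S: α = {S b}, β = {a, d b, b a A}. Rewrite as S → β S' and S' → α S' | ε.
For L: α = {S b}, β = {b, a d}. Rewrite as L → β L' and L' → α L' | ε.

S → a S' | d b S' | b a A S'; A → c | c d | L A a; L → b L' | a d L'; S' → S b S' | ε; L' → S b L' | ε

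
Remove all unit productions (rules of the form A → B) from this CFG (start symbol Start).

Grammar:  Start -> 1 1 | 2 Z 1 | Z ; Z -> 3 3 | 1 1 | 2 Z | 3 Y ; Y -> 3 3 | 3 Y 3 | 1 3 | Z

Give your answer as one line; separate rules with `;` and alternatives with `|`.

Start -> 3 3 | 1 1 | 2 Z | 3 Y | 2 Z 1; Z -> 3 3 | 1 1 | 2 Z | 3 Y; Y -> 3 3 | 1 1 | 2 Z | 3 Y | 3 Y 3 | 1 3

Unit pairs: Start ⇒* {Z}; Y ⇒* {Z}.
For each unit pair (A, B), copy every non-unit production of B to A, then drop all unit productions.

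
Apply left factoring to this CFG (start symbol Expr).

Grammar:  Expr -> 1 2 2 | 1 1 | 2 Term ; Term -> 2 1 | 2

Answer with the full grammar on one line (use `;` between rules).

Expr has alternatives sharing prefix '1': factor to Expr → 1 Expr1 with Expr1 → 2 2 | 1.
Term has alternatives sharing prefix '2': factor to Term → 2 Term1 with Term1 → 1 | ε.

Expr -> 2 Term | 1 Expr1; Term -> 2 Term1; Expr1 -> 2 2 | 1; Term1 -> 1 | ε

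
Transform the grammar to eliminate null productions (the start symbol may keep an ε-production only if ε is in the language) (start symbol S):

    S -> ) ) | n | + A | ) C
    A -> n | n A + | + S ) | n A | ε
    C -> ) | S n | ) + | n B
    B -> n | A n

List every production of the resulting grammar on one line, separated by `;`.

S -> ) ) | n | + A | + | ) C; A -> n | n A + | n + | + S ) | n A; C -> ) | S n | ) + | n B; B -> n | A n

Nullable set = {A}.
ε ∉ L(G), so no ε-production is kept.
Expand every rule over subsets of its nullable positions: S → + A gives + A | +. A → n A + gives n A + | n +.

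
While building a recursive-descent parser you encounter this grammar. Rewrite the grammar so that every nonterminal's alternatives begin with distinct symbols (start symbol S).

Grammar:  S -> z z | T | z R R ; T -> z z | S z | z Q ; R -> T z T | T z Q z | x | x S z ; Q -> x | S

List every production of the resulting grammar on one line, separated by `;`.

S has alternatives sharing prefix 'z': factor to S → z S' with S' → z | R R.
T has alternatives sharing prefix 'z': factor to T → z T' with T' → z | Q.
R has alternatives sharing prefix 'T z': factor to R → T z R' with R' → T | Q z.
R has alternatives sharing prefix 'x': factor to R → x R'' with R'' → ε | S z.

S -> T | z S'; T -> S z | z T'; R -> T z R' | x R''; Q -> x | S; S' -> z | R R; T' -> z | Q; R' -> T | Q z; R'' -> ε | S z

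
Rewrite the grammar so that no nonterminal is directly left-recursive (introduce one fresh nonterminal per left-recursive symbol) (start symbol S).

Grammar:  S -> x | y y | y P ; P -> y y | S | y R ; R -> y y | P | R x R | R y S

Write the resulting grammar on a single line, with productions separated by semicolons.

Left recursion appears on R.
For R: α = {x R, y S}, β = {y y, P}. Rewrite as R → β R' and R' → α R' | ε.

S -> x | y y | y P; P -> y y | S | y R; R -> y y R' | P R'; R' -> x R R' | y S R' | eps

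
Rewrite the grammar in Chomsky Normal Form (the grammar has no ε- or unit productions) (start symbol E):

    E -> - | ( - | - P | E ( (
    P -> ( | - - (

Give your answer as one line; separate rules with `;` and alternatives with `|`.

E -> - | X1 X2 | X2 P | E Y1; P -> ( | X2 Y2; X1 -> (; X2 -> -; Y1 -> X1 X1; Y2 -> X2 X1

Introduce a nonterminal for each terminal appearing in a rule of length ≥ 2: X1 → (, X2 → -.
Binarize each right-hand side of length ≥ 3 by chaining fresh nonterminals (Y1, Y2, …): affected rules were E → E X1 X1; P → X2 X2 X1.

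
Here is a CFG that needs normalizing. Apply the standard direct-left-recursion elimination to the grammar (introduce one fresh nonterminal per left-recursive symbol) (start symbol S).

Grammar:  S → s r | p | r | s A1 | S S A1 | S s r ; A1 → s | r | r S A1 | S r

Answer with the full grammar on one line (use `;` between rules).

Left recursion appears on S.
For S: α = {S A1, s r}, β = {s r, p, r, s A1}. Rewrite as S → β S' and S' → α S' | ε.

S → s r S' | p S' | r S' | s A1 S'; A1 → s | r | r S A1 | S r; S' → S A1 S' | s r S' | ε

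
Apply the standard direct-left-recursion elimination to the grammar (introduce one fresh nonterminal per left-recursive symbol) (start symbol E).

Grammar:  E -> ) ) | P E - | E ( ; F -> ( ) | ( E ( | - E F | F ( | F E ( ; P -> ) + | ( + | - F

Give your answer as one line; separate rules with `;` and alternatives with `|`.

Directly left-recursive nonterminals: E, F.
For E: α = {(}, β = {) ), P E -}. Rewrite as E → β E' and E' → α E' | ε.
For F: α = {(, E (}, β = {( ), ( E (, - E F}. Rewrite as F → β F' and F' → α F' | ε.

E -> ) ) E' | P E - E'; F -> ( ) F' | ( E ( F' | - E F F'; P -> ) + | ( + | - F; E' -> ( E' | ε; F' -> ( F' | E ( F' | ε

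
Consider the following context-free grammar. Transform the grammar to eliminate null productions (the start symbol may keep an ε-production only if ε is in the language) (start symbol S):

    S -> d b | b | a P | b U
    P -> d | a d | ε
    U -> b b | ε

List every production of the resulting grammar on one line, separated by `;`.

S -> d b | b | a P | a | b U; P -> d | a d; U -> b b

Nullable nonterminals: {P, U}.
ε ∉ L(G), so no ε-production is kept.
For each production, add variants omitting each subset of nullable occurrences: S → a P gives a P | a.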